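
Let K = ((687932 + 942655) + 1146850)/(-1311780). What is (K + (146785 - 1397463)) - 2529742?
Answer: -4959082125037/1311780 ≈ -3.7804e+6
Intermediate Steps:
K = -2777437/1311780 (K = (1630587 + 1146850)*(-1/1311780) = 2777437*(-1/1311780) = -2777437/1311780 ≈ -2.1173)
(K + (146785 - 1397463)) - 2529742 = (-2777437/1311780 + (146785 - 1397463)) - 2529742 = (-2777437/1311780 - 1250678) - 2529742 = -1640617164277/1311780 - 2529742 = -4959082125037/1311780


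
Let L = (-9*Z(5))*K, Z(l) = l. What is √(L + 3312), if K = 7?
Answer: 9*√37 ≈ 54.745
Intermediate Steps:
L = -315 (L = -9*5*7 = -45*7 = -315)
√(L + 3312) = √(-315 + 3312) = √2997 = 9*√37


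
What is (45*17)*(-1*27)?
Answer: -20655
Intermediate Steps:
(45*17)*(-1*27) = 765*(-27) = -20655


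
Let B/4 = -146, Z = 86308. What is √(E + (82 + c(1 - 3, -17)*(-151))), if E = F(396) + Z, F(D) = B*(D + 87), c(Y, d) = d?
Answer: I*√193115 ≈ 439.45*I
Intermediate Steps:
B = -584 (B = 4*(-146) = -584)
F(D) = -50808 - 584*D (F(D) = -584*(D + 87) = -584*(87 + D) = -50808 - 584*D)
E = -195764 (E = (-50808 - 584*396) + 86308 = (-50808 - 231264) + 86308 = -282072 + 86308 = -195764)
√(E + (82 + c(1 - 3, -17)*(-151))) = √(-195764 + (82 - 17*(-151))) = √(-195764 + (82 + 2567)) = √(-195764 + 2649) = √(-193115) = I*√193115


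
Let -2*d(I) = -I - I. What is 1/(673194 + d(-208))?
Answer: 1/672986 ≈ 1.4859e-6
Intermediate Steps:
d(I) = I (d(I) = -(-I - I)/2 = -(-1)*I = I)
1/(673194 + d(-208)) = 1/(673194 - 208) = 1/672986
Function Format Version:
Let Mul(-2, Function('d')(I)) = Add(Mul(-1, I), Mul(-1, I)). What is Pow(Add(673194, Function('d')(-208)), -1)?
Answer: Rational(1, 672986) ≈ 1.4859e-6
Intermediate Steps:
Function('d')(I) = I (Function('d')(I) = Mul(Rational(-1, 2), Add(Mul(-1, I), Mul(-1, I))) = Mul(Rational(-1, 2), Mul(-2, I)) = I)
Pow(Add(673194, Function('d')(-208)), -1) = Pow(Add(673194, -208), -1) = Pow(672986, -1) = Rational(1, 672986)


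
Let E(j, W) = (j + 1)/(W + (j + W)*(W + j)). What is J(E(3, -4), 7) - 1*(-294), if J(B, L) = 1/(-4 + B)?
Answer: 4701/16 ≈ 293.81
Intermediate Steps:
E(j, W) = (1 + j)/(W + (W + j)**2) (E(j, W) = (1 + j)/(W + (W + j)*(W + j)) = (1 + j)/(W + (W + j)**2))
J(E(3, -4), 7) - 1*(-294) = 1/(-4 + (1 + 3)/(-4 + (-4 + 3)**2)) - 1*(-294) = 1/(-4 + 4/(-4 + (-1)**2)) + 294 = 1/(-4 + 4/(-4 + 1)) + 294 = 1/(-4 + 4/(-3)) + 294 = 1/(-4 - 1/3*4) + 294 = 1/(-4 - 4/3) + 294 = 1/(-16/3) + 294 = -3/16 + 294 = 4701/16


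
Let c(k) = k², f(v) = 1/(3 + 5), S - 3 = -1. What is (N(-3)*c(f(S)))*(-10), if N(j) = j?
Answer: 15/32 ≈ 0.46875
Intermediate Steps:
S = 2 (S = 3 - 1 = 2)
f(v) = ⅛ (f(v) = 1/8 = ⅛)
(N(-3)*c(f(S)))*(-10) = -3*(⅛)²*(-10) = -3*1/64*(-10) = -3/64*(-10) = 15/32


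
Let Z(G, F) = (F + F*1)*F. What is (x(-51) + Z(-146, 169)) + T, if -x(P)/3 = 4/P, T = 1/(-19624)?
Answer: 19056434655/333608 ≈ 57122.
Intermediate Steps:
Z(G, F) = 2*F² (Z(G, F) = (F + F)*F = (2*F)*F = 2*F²)
T = -1/19624 ≈ -5.0958e-5
x(P) = -12/P
(x(-51) + Z(-146, 169)) + T = (-12/(-51) + 2*169²) - 1/19624 = (-12*(-1/51) + 2*28561) - 1/19624 = (4/17 + 57122) - 1/19624 = 971078/17 - 1/19624 = 19056434655/333608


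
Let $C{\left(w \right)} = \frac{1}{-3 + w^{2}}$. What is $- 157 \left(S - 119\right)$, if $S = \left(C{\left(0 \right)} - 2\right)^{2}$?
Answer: $\frac{160454}{9} \approx 17828.0$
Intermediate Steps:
$S = \frac{49}{9}$ ($S = \left(\frac{1}{-3 + 0^{2}} - 2\right)^{2} = \left(\frac{1}{-3 + 0} - 2\right)^{2} = \left(\frac{1}{-3} - 2\right)^{2} = \left(- \frac{1}{3} - 2\right)^{2} = \left(- \frac{7}{3}\right)^{2} = \frac{49}{9} \approx 5.4444$)
$- 157 \left(S - 119\right) = - 157 \left(\frac{49}{9} - 119\right) = \left(-157\right) \left(- \frac{1022}{9}\right) = \frac{160454}{9}$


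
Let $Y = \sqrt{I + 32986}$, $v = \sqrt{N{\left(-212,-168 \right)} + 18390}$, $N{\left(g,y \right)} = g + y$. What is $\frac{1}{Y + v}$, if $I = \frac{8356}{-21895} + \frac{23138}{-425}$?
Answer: $\frac{372215}{2 \sqrt{1140604263441971} + 372215 \sqrt{18010}} \approx 0.0031679$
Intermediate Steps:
$I = - \frac{102031562}{1861075}$ ($I = 8356 \left(- \frac{1}{21895}\right) + 23138 \left(- \frac{1}{425}\right) = - \frac{8356}{21895} - \frac{23138}{425} = - \frac{102031562}{1861075} \approx -54.824$)
$v = \sqrt{18010}$ ($v = \sqrt{\left(-212 - 168\right) + 18390} = \sqrt{-380 + 18390} = \sqrt{18010} \approx 134.2$)
$Y = \frac{2 \sqrt{1140604263441971}}{372215}$ ($Y = \sqrt{- \frac{102031562}{1861075} + 32986} = \sqrt{\frac{61287388388}{1861075}} = \frac{2 \sqrt{1140604263441971}}{372215} \approx 181.47$)
$\frac{1}{Y + v} = \frac{1}{\frac{2 \sqrt{1140604263441971}}{372215} + \sqrt{18010}} = \frac{1}{\sqrt{18010} + \frac{2 \sqrt{1140604263441971}}{372215}}$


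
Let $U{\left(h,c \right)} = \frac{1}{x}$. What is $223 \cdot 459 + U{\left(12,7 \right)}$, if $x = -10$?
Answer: $\frac{1023569}{10} \approx 1.0236 \cdot 10^{5}$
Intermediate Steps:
$U{\left(h,c \right)} = - \frac{1}{10}$ ($U{\left(h,c \right)} = \frac{1}{-10} = - \frac{1}{10}$)
$223 \cdot 459 + U{\left(12,7 \right)} = 223 \cdot 459 - \frac{1}{10} = 102357 - \frac{1}{10} = \frac{1023569}{10}$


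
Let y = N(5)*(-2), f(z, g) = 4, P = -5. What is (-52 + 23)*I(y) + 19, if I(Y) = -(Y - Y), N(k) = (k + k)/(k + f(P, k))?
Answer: 19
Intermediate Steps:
N(k) = 2*k/(4 + k) (N(k) = (k + k)/(k + 4) = (2*k)/(4 + k) = 2*k/(4 + k))
y = -20/9 (y = (2*5/(4 + 5))*(-2) = (2*5/9)*(-2) = (2*5*(1/9))*(-2) = (10/9)*(-2) = -20/9 ≈ -2.2222)
I(Y) = 0 (I(Y) = -1*0 = 0)
(-52 + 23)*I(y) + 19 = (-52 + 23)*0 + 19 = -29*0 + 19 = 0 + 19 = 19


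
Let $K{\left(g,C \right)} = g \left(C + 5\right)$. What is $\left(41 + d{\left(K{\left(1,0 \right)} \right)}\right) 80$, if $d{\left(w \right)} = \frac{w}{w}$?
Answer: $3360$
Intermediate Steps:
$K{\left(g,C \right)} = g \left(5 + C\right)$
$d{\left(w \right)} = 1$
$\left(41 + d{\left(K{\left(1,0 \right)} \right)}\right) 80 = \left(41 + 1\right) 80 = 42 \cdot 80 = 3360$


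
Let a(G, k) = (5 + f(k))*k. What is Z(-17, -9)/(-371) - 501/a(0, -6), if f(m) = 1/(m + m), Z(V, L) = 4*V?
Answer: 375754/21889 ≈ 17.166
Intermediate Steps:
f(m) = 1/(2*m)
a(G, k) = k*(5 + 1/(2*k)) (a(G, k) = (5 + 1/(2*k))*k = k*(5 + 1/(2*k)))
Z(-17, -9)/(-371) - 501/a(0, -6) = (4*(-17))/(-371) - 501/(½ + 5*(-6)) = -68*(-1/371) - 501/(½ - 30) = 68/371 - 501/(-59/2) = 68/371 - 501*(-2/59) = 68/371 + 1002/59 = 375754/21889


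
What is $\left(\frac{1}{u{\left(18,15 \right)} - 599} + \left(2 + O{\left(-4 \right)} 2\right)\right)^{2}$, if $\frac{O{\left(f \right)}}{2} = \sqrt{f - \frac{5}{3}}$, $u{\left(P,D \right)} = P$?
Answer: $- \frac{87772829}{1012683} + \frac{3096 i \sqrt{51}}{581} \approx -86.674 + 38.055 i$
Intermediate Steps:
$O{\left(f \right)} = 2 \sqrt{- \frac{5}{3} + f}$ ($O{\left(f \right)} = 2 \sqrt{f - \frac{5}{3}} = 2 \sqrt{- \frac{5}{3} + f}$)
$\left(\frac{1}{u{\left(18,15 \right)} - 599} + \left(2 + O{\left(-4 \right)} 2\right)\right)^{2} = \left(\frac{1}{18 - 599} + \left(2 + \frac{2 \sqrt{-15 + 9 \left(-4\right)}}{3} \cdot 2\right)\right)^{2} = \left(\frac{1}{-581} + \left(2 + \frac{2 \sqrt{-15 - 36}}{3} \cdot 2\right)\right)^{2} = \left(- \frac{1}{581} + \left(2 + \frac{2 \sqrt{-51}}{3} \cdot 2\right)\right)^{2} = \left(- \frac{1}{581} + \left(2 + \frac{2 i \sqrt{51}}{3} \cdot 2\right)\right)^{2} = \left(- \frac{1}{581} + \left(2 + \frac{4 i \sqrt{51}}{3}\right)\right)^{2} = \left(\frac{1161}{581} + \frac{4 i \sqrt{51}}{3}\right)^{2}$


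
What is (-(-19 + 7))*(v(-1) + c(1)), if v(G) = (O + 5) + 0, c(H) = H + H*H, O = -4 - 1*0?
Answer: 36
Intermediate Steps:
O = -4 (O = -4 + 0 = -4)
c(H) = H + H**2
v(G) = 1 (v(G) = (-4 + 5) + 0 = 1 + 0 = 1)
(-(-19 + 7))*(v(-1) + c(1)) = (-(-19 + 7))*(1 + 1*(1 + 1)) = (-1*(-12))*(1 + 1*2) = 12*(1 + 2) = 12*3 = 36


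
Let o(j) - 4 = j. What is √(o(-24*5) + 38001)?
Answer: √37885 ≈ 194.64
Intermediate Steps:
o(j) = 4 + j
√(o(-24*5) + 38001) = √((4 - 24*5) + 38001) = √((4 - 120) + 38001) = √(-116 + 38001) = √37885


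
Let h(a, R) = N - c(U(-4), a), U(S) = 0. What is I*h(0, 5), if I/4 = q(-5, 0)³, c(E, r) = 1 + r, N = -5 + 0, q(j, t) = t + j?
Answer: 3000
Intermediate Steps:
q(j, t) = j + t
N = -5
I = -500 (I = 4*(-5 + 0)³ = 4*(-5)³ = 4*(-125) = -500)
h(a, R) = -6 - a (h(a, R) = -5 - (1 + a) = -5 + (-1 - a) = -6 - a)
I*h(0, 5) = -500*(-6 - 1*0) = -500*(-6 + 0) = -500*(-6) = 3000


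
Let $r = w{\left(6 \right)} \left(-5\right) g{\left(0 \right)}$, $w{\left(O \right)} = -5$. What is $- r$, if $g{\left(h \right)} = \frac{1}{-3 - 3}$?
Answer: $\frac{25}{6} \approx 4.1667$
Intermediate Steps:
$g{\left(h \right)} = - \frac{1}{6}$ ($g{\left(h \right)} = \frac{1}{-6} = - \frac{1}{6}$)
$r = - \frac{25}{6}$ ($r = \left(-5\right) \left(-5\right) \left(- \frac{1}{6}\right) = 25 \left(- \frac{1}{6}\right) = - \frac{25}{6} \approx -4.1667$)
$- r = \left(-1\right) \left(- \frac{25}{6}\right) = \frac{25}{6}$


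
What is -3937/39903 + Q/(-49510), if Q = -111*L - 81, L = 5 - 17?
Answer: -244839523/1975597530 ≈ -0.12393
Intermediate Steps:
L = -12
Q = 1251 (Q = -111*(-12) - 81 = 1332 - 81 = 1251)
-3937/39903 + Q/(-49510) = -3937/39903 + 1251/(-49510) = -3937*1/39903 + 1251*(-1/49510) = -3937/39903 - 1251/49510 = -244839523/1975597530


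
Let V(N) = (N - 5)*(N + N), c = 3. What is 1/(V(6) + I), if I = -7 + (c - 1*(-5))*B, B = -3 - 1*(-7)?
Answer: 1/37 ≈ 0.027027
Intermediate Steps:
V(N) = 2*N*(-5 + N) (V(N) = (-5 + N)*(2*N) = 2*N*(-5 + N))
B = 4 (B = -3 + 7 = 4)
I = 25 (I = -7 + (3 - 1*(-5))*4 = -7 + (3 + 5)*4 = -7 + 8*4 = -7 + 32 = 25)
1/(V(6) + I) = 1/(2*6*(-5 + 6) + 25) = 1/(2*6*1 + 25) = 1/(12 + 25) = 1/37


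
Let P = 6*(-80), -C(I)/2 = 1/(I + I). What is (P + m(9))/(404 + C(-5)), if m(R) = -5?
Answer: -2425/2021 ≈ -1.1999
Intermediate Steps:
C(I) = -1/I (C(I) = -2/(I + I) = -2*1/(2*I) = -1/I)
P = -480
(P + m(9))/(404 + C(-5)) = (-480 - 5)/(404 - 1/(-5)) = -485/(404 - 1*(-⅕)) = -485/(404 + ⅕) = -485/2021/5 = -485*5/2021 = -2425/2021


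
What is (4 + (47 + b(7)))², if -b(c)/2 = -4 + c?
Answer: 2025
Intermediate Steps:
b(c) = 8 - 2*c (b(c) = -2*(-4 + c) = 8 - 2*c)
(4 + (47 + b(7)))² = (4 + (47 + (8 - 2*7)))² = (4 + (47 + (8 - 14)))² = (4 + (47 - 6))² = (4 + 41)² = 45² = 2025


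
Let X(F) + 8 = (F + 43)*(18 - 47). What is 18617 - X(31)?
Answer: 20771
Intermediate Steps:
X(F) = -1255 - 29*F (X(F) = -8 + (F + 43)*(18 - 47) = -8 + (43 + F)*(-29) = -8 + (-1247 - 29*F) = -1255 - 29*F)
18617 - X(31) = 18617 - (-1255 - 29*31) = 18617 - (-1255 - 899) = 18617 - 1*(-2154) = 18617 + 2154 = 20771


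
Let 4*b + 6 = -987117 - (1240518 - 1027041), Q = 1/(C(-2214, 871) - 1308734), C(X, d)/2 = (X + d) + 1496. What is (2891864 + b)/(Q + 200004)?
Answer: 3391071165592/261690833711 ≈ 12.958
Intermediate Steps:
C(X, d) = 2992 + 2*X + 2*d (C(X, d) = 2*((X + d) + 1496) = 2*(1496 + X + d) = 2992 + 2*X + 2*d)
Q = -1/1308428 (Q = 1/((2992 + 2*(-2214) + 2*871) - 1308734) = 1/((2992 - 4428 + 1742) - 1308734) = 1/(306 - 1308734) = 1/(-1308428) = -1/1308428 ≈ -7.6428e-7)
b = -300150 (b = -3/2 + (-987117 - (1240518 - 1027041))/4 = -3/2 + (-987117 - 1*213477)/4 = -3/2 + (-987117 - 213477)/4 = -3/2 + (¼)*(-1200594) = -3/2 - 600297/2 = -300150)
(2891864 + b)/(Q + 200004) = (2891864 - 300150)/(-1/1308428 + 200004) = 2591714/(261690833711/1308428) = 2591714*(1308428/261690833711) = 3391071165592/261690833711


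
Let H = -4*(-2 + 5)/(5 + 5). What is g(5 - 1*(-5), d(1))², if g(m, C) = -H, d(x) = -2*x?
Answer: 36/25 ≈ 1.4400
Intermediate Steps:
H = -6/5 (H = -12/10 = -4*3/10 = -6/5 ≈ -1.2000)
g(m, C) = 6/5 (g(m, C) = -1*(-6/5) = 6/5)
g(5 - 1*(-5), d(1))² = (6/5)² = 36/25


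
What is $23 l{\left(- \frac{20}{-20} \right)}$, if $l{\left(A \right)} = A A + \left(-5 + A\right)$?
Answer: $-69$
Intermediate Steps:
$l{\left(A \right)} = -5 + A + A^{2}$ ($l{\left(A \right)} = A^{2} + \left(-5 + A\right) = -5 + A + A^{2}$)
$23 l{\left(- \frac{20}{-20} \right)} = 23 \left(-5 - \frac{20}{-20} + \left(- \frac{20}{-20}\right)^{2}\right) = 23 \left(-5 - -1 + \left(\left(-20\right) \left(- \frac{1}{20}\right)\right)^{2}\right) = 23 \left(-5 + 1 + 1^{2}\right) = 23 \left(-5 + 1 + 1\right) = 23 \left(-3\right) = -69$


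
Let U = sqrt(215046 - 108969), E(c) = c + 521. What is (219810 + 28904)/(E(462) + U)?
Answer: 122242931/430106 - 124357*sqrt(106077)/430106 ≈ 190.05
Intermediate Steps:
E(c) = 521 + c
U = sqrt(106077) ≈ 325.69
(219810 + 28904)/(E(462) + U) = (219810 + 28904)/((521 + 462) + sqrt(106077)) = 248714/(983 + sqrt(106077))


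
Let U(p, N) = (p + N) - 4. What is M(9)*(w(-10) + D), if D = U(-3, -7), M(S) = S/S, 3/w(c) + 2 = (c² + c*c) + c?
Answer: -2629/188 ≈ -13.984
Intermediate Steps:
w(c) = 3/(-2 + c + 2*c²) (w(c) = 3/(-2 + ((c² + c*c) + c)) = 3/(-2 + ((c² + c²) + c)) = 3/(-2 + (2*c² + c)) = 3/(-2 + (c + 2*c²)) = 3/(-2 + c + 2*c²))
M(S) = 1
U(p, N) = -4 + N + p (U(p, N) = (N + p) - 4 = -4 + N + p)
D = -14 (D = -4 - 7 - 3 = -14)
M(9)*(w(-10) + D) = 1*(3/(-2 - 10 + 2*(-10)²) - 14) = 1*(3/(-2 - 10 + 2*100) - 14) = 1*(3/(-2 - 10 + 200) - 14) = 1*(3/188 - 14) = 1*(-2629/188) = -2629/188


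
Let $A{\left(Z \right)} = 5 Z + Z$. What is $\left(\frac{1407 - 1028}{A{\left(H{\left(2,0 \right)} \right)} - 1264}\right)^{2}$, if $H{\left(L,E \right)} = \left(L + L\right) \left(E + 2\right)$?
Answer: $\frac{143641}{1478656} \approx 0.097143$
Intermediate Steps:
$H{\left(L,E \right)} = 2 L \left(2 + E\right)$
$A{\left(Z \right)} = 6 Z$
$\left(\frac{1407 - 1028}{A{\left(H{\left(2,0 \right)} \right)} - 1264}\right)^{2} = \left(\frac{1407 - 1028}{6 \cdot 2 \cdot 2 \left(2 + 0\right) - 1264}\right)^{2} = \left(\frac{379}{6 \cdot 2 \cdot 2 \cdot 2 - 1264}\right)^{2} = \left(\frac{379}{6 \cdot 8 - 1264}\right)^{2} = \left(\frac{379}{48 - 1264}\right)^{2} = \left(\frac{379}{-1216}\right)^{2} = \left(379 \left(- \frac{1}{1216}\right)\right)^{2} = \left(- \frac{379}{1216}\right)^{2} = \frac{143641}{1478656}$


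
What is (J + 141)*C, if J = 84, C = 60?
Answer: 13500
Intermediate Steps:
(J + 141)*C = (84 + 141)*60 = 225*60 = 13500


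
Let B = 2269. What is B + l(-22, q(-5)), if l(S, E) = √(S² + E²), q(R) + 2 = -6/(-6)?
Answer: 2269 + √485 ≈ 2291.0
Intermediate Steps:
q(R) = -1 (q(R) = -2 - 6/(-6) = -2 - 6*(-⅙) = -2 + 1 = -1)
l(S, E) = √(E² + S²)
B + l(-22, q(-5)) = 2269 + √((-1)² + (-22)²) = 2269 + √(1 + 484) = 2269 + √485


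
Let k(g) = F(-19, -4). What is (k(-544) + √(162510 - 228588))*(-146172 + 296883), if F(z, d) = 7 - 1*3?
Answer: 602844 + 452133*I*√7342 ≈ 6.0284e+5 + 3.8741e+7*I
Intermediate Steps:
F(z, d) = 4 (F(z, d) = 7 - 3 = 4)
k(g) = 4
(k(-544) + √(162510 - 228588))*(-146172 + 296883) = (4 + √(162510 - 228588))*(-146172 + 296883) = (4 + √(-66078))*150711 = (4 + 3*I*√7342)*150711 = 602844 + 452133*I*√7342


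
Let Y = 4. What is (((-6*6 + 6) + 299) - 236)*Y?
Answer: 132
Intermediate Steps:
(((-6*6 + 6) + 299) - 236)*Y = (((-6*6 + 6) + 299) - 236)*4 = (((-36 + 6) + 299) - 236)*4 = ((-30 + 299) - 236)*4 = (269 - 236)*4 = 33*4 = 132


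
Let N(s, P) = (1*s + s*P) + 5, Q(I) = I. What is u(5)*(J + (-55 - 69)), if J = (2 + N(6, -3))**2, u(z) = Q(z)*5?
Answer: -2475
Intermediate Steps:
u(z) = 5*z (u(z) = z*5 = 5*z)
N(s, P) = 5 + s + P*s (N(s, P) = (s + P*s) + 5 = 5 + s + P*s)
J = 25 (J = (2 + (5 + 6 - 3*6))**2 = (2 + (5 + 6 - 18))**2 = (2 - 7)**2 = (-5)**2 = 25)
u(5)*(J + (-55 - 69)) = (5*5)*(25 + (-55 - 69)) = 25*(25 - 124) = 25*(-99) = -2475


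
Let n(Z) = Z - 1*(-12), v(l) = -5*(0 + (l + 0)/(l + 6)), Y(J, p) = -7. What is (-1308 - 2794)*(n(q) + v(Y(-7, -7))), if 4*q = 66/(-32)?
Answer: 3086755/32 ≈ 96461.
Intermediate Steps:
q = -33/64 (q = (66/(-32))/4 = (66*(-1/32))/4 = (¼)*(-33/16) = -33/64 ≈ -0.51563)
v(l) = -5*l/(6 + l) (v(l) = -5*(0 + l/(6 + l)) = -5*l/(6 + l))
n(Z) = 12 + Z (n(Z) = Z + 12 = 12 + Z)
(-1308 - 2794)*(n(q) + v(Y(-7, -7))) = (-1308 - 2794)*((12 - 33/64) - 5*(-7)/(6 - 7)) = -4102*(735/64 - 5*(-7)/(-1)) = -4102*(735/64 - 5*(-7)*(-1)) = -4102*(735/64 - 35) = -4102*(-1505/64) = 3086755/32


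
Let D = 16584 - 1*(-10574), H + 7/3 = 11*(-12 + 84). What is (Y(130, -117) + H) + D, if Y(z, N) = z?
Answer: 84233/3 ≈ 28078.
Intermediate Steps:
H = 2369/3 (H = -7/3 + 11*(-12 + 84) = -7/3 + 11*72 = -7/3 + 792 = 2369/3 ≈ 789.67)
D = 27158 (D = 16584 + 10574 = 27158)
(Y(130, -117) + H) + D = (130 + 2369/3) + 27158 = 2759/3 + 27158 = 84233/3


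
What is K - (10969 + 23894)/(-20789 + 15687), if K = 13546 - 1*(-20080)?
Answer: 171594715/5102 ≈ 33633.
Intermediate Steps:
K = 33626 (K = 13546 + 20080 = 33626)
K - (10969 + 23894)/(-20789 + 15687) = 33626 - (10969 + 23894)/(-20789 + 15687) = 33626 - 34863/(-5102) = 33626 - 34863*(-1)/5102 = 33626 - 1*(-34863/5102) = 33626 + 34863/5102 = 171594715/5102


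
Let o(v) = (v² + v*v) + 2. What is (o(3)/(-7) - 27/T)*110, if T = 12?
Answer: -7865/14 ≈ -561.79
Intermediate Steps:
o(v) = 2 + 2*v² (o(v) = (v² + v²) + 2 = 2*v² + 2 = 2 + 2*v²)
(o(3)/(-7) - 27/T)*110 = ((2 + 2*3²)/(-7) - 27/12)*110 = ((2 + 2*9)*(-⅐) - 27*1/12)*110 = ((2 + 18)*(-⅐) - 9/4)*110 = (20*(-⅐) - 9/4)*110 = (-20/7 - 9/4)*110 = -143/28*110 = -7865/14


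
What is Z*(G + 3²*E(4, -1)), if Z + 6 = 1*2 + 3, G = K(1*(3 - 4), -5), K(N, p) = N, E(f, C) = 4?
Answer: -35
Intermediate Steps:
G = -1 (G = 1*(3 - 4) = 1*(-1) = -1)
Z = -1 (Z = -6 + (1*2 + 3) = -6 + (2 + 3) = -6 + 5 = -1)
Z*(G + 3²*E(4, -1)) = -(-1 + 3²*4) = -(-1 + 9*4) = -(-1 + 36) = -1*35 = -35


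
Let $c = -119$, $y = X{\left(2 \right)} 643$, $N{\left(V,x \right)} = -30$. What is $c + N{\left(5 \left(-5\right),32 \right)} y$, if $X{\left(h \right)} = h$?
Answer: $-38699$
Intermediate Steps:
$y = 1286$ ($y = 2 \cdot 643 = 1286$)
$c + N{\left(5 \left(-5\right),32 \right)} y = -119 - 38580 = -38699$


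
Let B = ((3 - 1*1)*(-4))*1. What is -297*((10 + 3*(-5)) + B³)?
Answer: 153549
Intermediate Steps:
B = -8 (B = ((3 - 1)*(-4))*1 = (2*(-4))*1 = -8*1 = -8)
-297*((10 + 3*(-5)) + B³) = -297*((10 + 3*(-5)) + (-8)³) = -297*((10 - 15) - 512) = -297*(-5 - 512) = -297*(-517) = 153549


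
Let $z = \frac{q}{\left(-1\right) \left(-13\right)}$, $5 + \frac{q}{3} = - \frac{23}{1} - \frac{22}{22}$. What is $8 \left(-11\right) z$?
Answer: $\frac{7656}{13} \approx 588.92$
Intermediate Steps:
$q = -87$ ($q = -15 + 3 \left(- \frac{23}{1} - \frac{22}{22}\right) = -15 + 3 \left(\left(-23\right) 1 - 1\right) = -15 + 3 \left(-23 - 1\right) = -15 + 3 \left(-24\right) = -15 - 72 = -87$)
$z = - \frac{87}{13}$ ($z = - \frac{87}{\left(-1\right) \left(-13\right)} = - \frac{87}{13} \approx -6.6923$)
$8 \left(-11\right) z = 8 \left(-11\right) \left(- \frac{87}{13}\right) = \left(-88\right) \left(- \frac{87}{13}\right) = \frac{7656}{13}$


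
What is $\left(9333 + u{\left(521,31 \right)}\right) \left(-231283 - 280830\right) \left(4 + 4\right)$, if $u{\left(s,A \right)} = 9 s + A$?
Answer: $-57573791912$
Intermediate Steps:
$u{\left(s,A \right)} = A + 9 s$
$\left(9333 + u{\left(521,31 \right)}\right) \left(-231283 - 280830\right) \left(4 + 4\right) = \left(9333 + \left(31 + 9 \cdot 521\right)\right) \left(-231283 - 280830\right) \left(4 + 4\right) = \left(9333 + \left(31 + 4689\right)\right) \left(-512113\right) 8 = \left(9333 + 4720\right) \left(-512113\right) 8 = 14053 \left(-512113\right) 8 = \left(-7196723989\right) 8 = -57573791912$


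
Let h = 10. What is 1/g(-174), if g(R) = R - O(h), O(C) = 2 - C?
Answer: -1/166 ≈ -0.0060241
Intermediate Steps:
g(R) = 8 + R (g(R) = R - (2 - 1*10) = R - (2 - 10) = R - 1*(-8) = R + 8 = 8 + R)
1/g(-174) = 1/(8 - 174) = 1/(-166) = -1/166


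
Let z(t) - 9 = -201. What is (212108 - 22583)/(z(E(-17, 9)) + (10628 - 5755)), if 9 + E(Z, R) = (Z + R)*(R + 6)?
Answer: 189525/4681 ≈ 40.488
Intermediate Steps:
E(Z, R) = -9 + (6 + R)*(R + Z) (E(Z, R) = -9 + (Z + R)*(R + 6) = -9 + (R + Z)*(6 + R) = -9 + (6 + R)*(R + Z))
z(t) = -192 (z(t) = 9 - 201 = -192)
(212108 - 22583)/(z(E(-17, 9)) + (10628 - 5755)) = (212108 - 22583)/(-192 + (10628 - 5755)) = 189525/(-192 + 4873) = 189525/4681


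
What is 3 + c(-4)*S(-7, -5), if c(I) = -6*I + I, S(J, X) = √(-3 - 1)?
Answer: 3 + 40*I ≈ 3.0 + 40.0*I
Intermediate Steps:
S(J, X) = 2*I (S(J, X) = √(-4) = 2*I)
c(I) = -5*I
3 + c(-4)*S(-7, -5) = 3 + (-5*(-4))*(2*I) = 3 + 20*(2*I) = 3 + 40*I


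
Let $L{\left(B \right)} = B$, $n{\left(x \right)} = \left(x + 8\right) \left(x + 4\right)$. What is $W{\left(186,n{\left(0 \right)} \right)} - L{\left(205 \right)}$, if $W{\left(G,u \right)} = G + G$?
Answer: $167$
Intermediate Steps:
$n{\left(x \right)} = \left(4 + x\right) \left(8 + x\right)$ ($n{\left(x \right)} = \left(8 + x\right) \left(4 + x\right) = \left(4 + x\right) \left(8 + x\right)$)
$W{\left(G,u \right)} = 2 G$
$W{\left(186,n{\left(0 \right)} \right)} - L{\left(205 \right)} = 2 \cdot 186 - 205 = 372 - 205 = 167$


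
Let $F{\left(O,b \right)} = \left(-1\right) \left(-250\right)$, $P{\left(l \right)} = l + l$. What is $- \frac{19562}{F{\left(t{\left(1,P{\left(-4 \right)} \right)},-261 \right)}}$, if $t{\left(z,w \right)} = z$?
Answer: $- \frac{9781}{125} \approx -78.248$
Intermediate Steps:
$P{\left(l \right)} = 2 l$
$F{\left(O,b \right)} = 250$
$- \frac{19562}{F{\left(t{\left(1,P{\left(-4 \right)} \right)},-261 \right)}} = - \frac{19562}{250} = \left(-19562\right) \frac{1}{250} = - \frac{9781}{125}$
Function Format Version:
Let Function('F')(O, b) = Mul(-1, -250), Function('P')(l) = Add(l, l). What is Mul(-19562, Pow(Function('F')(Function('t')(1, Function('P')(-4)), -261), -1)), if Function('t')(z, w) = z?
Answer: Rational(-9781, 125) ≈ -78.248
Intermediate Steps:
Function('P')(l) = Mul(2, l)
Function('F')(O, b) = 250
Mul(-19562, Pow(Function('F')(Function('t')(1, Function('P')(-4)), -261), -1)) = Mul(-19562, Pow(250, -1)) = Mul(-19562, Rational(1, 250)) = Rational(-9781, 125)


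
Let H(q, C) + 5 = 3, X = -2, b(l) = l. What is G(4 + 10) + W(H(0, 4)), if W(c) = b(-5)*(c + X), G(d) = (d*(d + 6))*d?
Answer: 3940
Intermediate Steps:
H(q, C) = -2 (H(q, C) = -5 + 3 = -2)
G(d) = d**2*(6 + d) (G(d) = (d*(6 + d))*d = d**2*(6 + d))
W(c) = 10 - 5*c (W(c) = -5*(c - 2) = -5*(-2 + c) = 10 - 5*c)
G(4 + 10) + W(H(0, 4)) = (4 + 10)**2*(6 + (4 + 10)) + (10 - 5*(-2)) = 14**2*(6 + 14) + (10 + 10) = 196*20 + 20 = 3920 + 20 = 3940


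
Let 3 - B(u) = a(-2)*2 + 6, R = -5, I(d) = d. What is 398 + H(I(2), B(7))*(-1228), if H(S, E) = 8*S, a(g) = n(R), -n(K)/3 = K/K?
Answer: -19250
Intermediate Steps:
n(K) = -3 (n(K) = -3*K/K = -3*1 = -3)
a(g) = -3
B(u) = 3 (B(u) = 3 - (-3*2 + 6) = 3 - (-6 + 6) = 3 - 1*0 = 3 + 0 = 3)
398 + H(I(2), B(7))*(-1228) = 398 + (8*2)*(-1228) = 398 + 16*(-1228) = 398 - 19648 = -19250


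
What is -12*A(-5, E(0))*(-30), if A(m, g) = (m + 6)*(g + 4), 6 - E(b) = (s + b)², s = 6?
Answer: -9360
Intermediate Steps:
E(b) = 6 - (6 + b)²
A(m, g) = (4 + g)*(6 + m) (A(m, g) = (6 + m)*(4 + g) = (4 + g)*(6 + m))
-12*A(-5, E(0))*(-30) = -12*(24 + 4*(-5) + 6*(6 - (6 + 0)²) + (6 - (6 + 0)²)*(-5))*(-30) = -12*(24 - 20 + 6*(6 - 1*6²) + (6 - 1*6²)*(-5))*(-30) = -12*(24 - 20 + 6*(6 - 1*36) + (6 - 1*36)*(-5))*(-30) = -12*(24 - 20 + 6*(6 - 36) + (6 - 36)*(-5))*(-30) = -12*(24 - 20 + 6*(-30) - 30*(-5))*(-30) = -12*(24 - 20 - 180 + 150)*(-30) = -12*(-26)*(-30) = 312*(-30) = -9360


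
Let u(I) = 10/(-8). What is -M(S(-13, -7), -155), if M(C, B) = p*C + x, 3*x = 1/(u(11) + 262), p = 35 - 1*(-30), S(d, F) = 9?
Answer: -1830469/3129 ≈ -585.00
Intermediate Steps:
u(I) = -5/4 (u(I) = 10*(-⅛) = -5/4)
p = 65 (p = 35 + 30 = 65)
x = 4/3129 (x = 1/(3*(-5/4 + 262)) = 1/(3*(1043/4)) = (⅓)*(4/1043) = 4/3129 ≈ 0.0012784)
M(C, B) = 4/3129 + 65*C (M(C, B) = 65*C + 4/3129 = 4/3129 + 65*C)
-M(S(-13, -7), -155) = -(4/3129 + 65*9) = -(4/3129 + 585) = -1*1830469/3129 = -1830469/3129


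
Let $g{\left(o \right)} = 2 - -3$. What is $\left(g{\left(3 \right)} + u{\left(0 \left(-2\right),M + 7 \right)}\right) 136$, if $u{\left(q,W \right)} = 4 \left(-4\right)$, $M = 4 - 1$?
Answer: $-1496$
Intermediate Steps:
$M = 3$ ($M = 4 - 1 = 3$)
$g{\left(o \right)} = 5$ ($g{\left(o \right)} = 2 + 3 = 5$)
$u{\left(q,W \right)} = -16$
$\left(g{\left(3 \right)} + u{\left(0 \left(-2\right),M + 7 \right)}\right) 136 = \left(5 - 16\right) 136 = \left(-11\right) 136 = -1496$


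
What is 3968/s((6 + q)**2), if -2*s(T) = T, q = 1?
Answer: -7936/49 ≈ -161.96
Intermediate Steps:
s(T) = -T/2
3968/s((6 + q)**2) = 3968/((-(6 + 1)**2/2)) = 3968/((-1/2*7**2)) = 3968/((-1/2*49)) = 3968/(-49/2) = 3968*(-2/49) = -7936/49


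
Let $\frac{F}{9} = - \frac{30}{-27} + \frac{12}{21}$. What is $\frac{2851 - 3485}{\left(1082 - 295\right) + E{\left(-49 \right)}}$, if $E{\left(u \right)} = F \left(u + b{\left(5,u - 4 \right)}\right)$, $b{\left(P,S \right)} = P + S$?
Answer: $\frac{4438}{4773} \approx 0.92981$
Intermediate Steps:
$F = \frac{106}{7}$ ($F = 9 \left(- \frac{30}{-27} + \frac{12}{21}\right) = 9 \left(\left(-30\right) \left(- \frac{1}{27}\right) + 12 \cdot \frac{1}{21}\right) = 9 \left(\frac{10}{9} + \frac{4}{7}\right) = 9 \cdot \frac{106}{63} = \frac{106}{7} \approx 15.143$)
$E{\left(u \right)} = \frac{106}{7} + \frac{212 u}{7}$ ($E{\left(u \right)} = \frac{106 \left(u + \left(5 + \left(u - 4\right)\right)\right)}{7} = \frac{106 \left(u + \left(5 + \left(-4 + u\right)\right)\right)}{7} = \frac{106 \left(u + \left(1 + u\right)\right)}{7} = \frac{106 \left(1 + 2 u\right)}{7} = \frac{106}{7} + \frac{212 u}{7}$)
$\frac{2851 - 3485}{\left(1082 - 295\right) + E{\left(-49 \right)}} = \frac{2851 - 3485}{\left(1082 - 295\right) + \left(\frac{106}{7} + \frac{212}{7} \left(-49\right)\right)} = - \frac{634}{787 + \left(\frac{106}{7} - 1484\right)} = - \frac{634}{787 - \frac{10282}{7}} = - \frac{634}{- \frac{4773}{7}} = \left(-634\right) \left(- \frac{7}{4773}\right) = \frac{4438}{4773}$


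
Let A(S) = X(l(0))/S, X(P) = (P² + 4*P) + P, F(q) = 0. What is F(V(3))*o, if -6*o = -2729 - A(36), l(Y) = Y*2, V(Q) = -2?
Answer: 0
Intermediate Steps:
l(Y) = 2*Y
X(P) = P² + 5*P
A(S) = 0 (A(S) = ((2*0)*(5 + 2*0))/S = (0*(5 + 0))/S = (0*5)/S = 0/S = 0)
o = 2729/6 (o = -(-2729 - 1*0)/6 = -(-2729 + 0)/6 = -⅙*(-2729) = 2729/6 ≈ 454.83)
F(V(3))*o = 0*(2729/6) = 0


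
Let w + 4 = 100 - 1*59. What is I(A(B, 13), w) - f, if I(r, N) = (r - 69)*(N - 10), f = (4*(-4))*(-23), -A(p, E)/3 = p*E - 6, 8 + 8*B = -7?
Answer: 1835/8 ≈ 229.38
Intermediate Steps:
B = -15/8 (B = -1 + (1/8)*(-7) = -1 - 7/8 = -15/8 ≈ -1.8750)
A(p, E) = 18 - 3*E*p (A(p, E) = -3*(p*E - 6) = -3*(E*p - 6) = -3*(-6 + E*p) = 18 - 3*E*p)
w = 37 (w = -4 + (100 - 1*59) = -4 + (100 - 59) = -4 + 41 = 37)
f = 368 (f = -16*(-23) = 368)
I(r, N) = (-69 + r)*(-10 + N)
I(A(B, 13), w) - f = (690 - 69*37 - 10*(18 - 3*13*(-15/8)) + 37*(18 - 3*13*(-15/8))) - 1*368 = (690 - 2553 - 10*(18 + 585/8) + 37*(18 + 585/8)) - 368 = (690 - 2553 - 10*729/8 + 37*(729/8)) - 368 = (690 - 2553 - 3645/4 + 26973/8) - 368 = 4779/8 - 368 = 1835/8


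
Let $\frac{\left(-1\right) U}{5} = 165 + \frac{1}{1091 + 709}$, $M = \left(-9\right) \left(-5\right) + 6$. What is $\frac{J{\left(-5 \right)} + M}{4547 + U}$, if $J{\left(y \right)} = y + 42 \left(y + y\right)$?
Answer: $- \frac{134640}{1339919} \approx -0.10048$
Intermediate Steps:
$J{\left(y \right)} = 85 y$ ($J{\left(y \right)} = y + 42 \cdot 2 y = y + 84 y = 85 y$)
$M = 51$ ($M = 45 + 6 = 51$)
$U = - \frac{297001}{360}$ ($U = - 5 \left(165 + \frac{1}{1091 + 709}\right) = - 5 \left(165 + \frac{1}{1800}\right) = \left(-5\right) \frac{297001}{1800} = - \frac{297001}{360} \approx -825.0$)
$\frac{J{\left(-5 \right)} + M}{4547 + U} = \frac{85 \left(-5\right) + 51}{4547 - \frac{297001}{360}} = \frac{-425 + 51}{\frac{1339919}{360}} = \left(-374\right) \frac{360}{1339919} = - \frac{134640}{1339919}$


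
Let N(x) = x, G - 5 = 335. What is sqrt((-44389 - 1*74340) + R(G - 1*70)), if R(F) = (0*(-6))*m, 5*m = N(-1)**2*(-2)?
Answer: I*sqrt(118729) ≈ 344.57*I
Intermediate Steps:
G = 340 (G = 5 + 335 = 340)
m = -2/5 (m = ((-1)**2*(-2))/5 = (1*(-2))/5 = (1/5)*(-2) = -2/5 ≈ -0.40000)
R(F) = 0 (R(F) = (0*(-6))*(-2/5) = 0*(-2/5) = 0)
sqrt((-44389 - 1*74340) + R(G - 1*70)) = sqrt((-44389 - 1*74340) + 0) = sqrt((-44389 - 74340) + 0) = sqrt(-118729 + 0) = sqrt(-118729) = I*sqrt(118729)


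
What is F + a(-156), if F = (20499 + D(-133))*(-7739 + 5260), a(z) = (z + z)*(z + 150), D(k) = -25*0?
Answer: -50815149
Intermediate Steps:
D(k) = 0
a(z) = 2*z*(150 + z) (a(z) = (2*z)*(150 + z) = 2*z*(150 + z))
F = -50817021 (F = (20499 + 0)*(-7739 + 5260) = 20499*(-2479) = -50817021)
F + a(-156) = -50817021 + 2*(-156)*(150 - 156) = -50817021 + 2*(-156)*(-6) = -50817021 + 1872 = -50815149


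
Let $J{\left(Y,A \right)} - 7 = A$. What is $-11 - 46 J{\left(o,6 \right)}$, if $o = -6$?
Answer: $-609$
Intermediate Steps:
$J{\left(Y,A \right)} = 7 + A$
$-11 - 46 J{\left(o,6 \right)} = -11 - 46 \left(7 + 6\right) = -11 - 598 = -609$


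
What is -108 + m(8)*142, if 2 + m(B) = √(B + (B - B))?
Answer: -392 + 284*√2 ≈ 9.6367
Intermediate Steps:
m(B) = -2 + √B (m(B) = -2 + √(B + (B - B)) = -2 + √(B + 0) = -2 + √B)
-108 + m(8)*142 = -108 + (-2 + √8)*142 = -108 + (-2 + 2*√2)*142 = -108 + (-284 + 284*√2) = -392 + 284*√2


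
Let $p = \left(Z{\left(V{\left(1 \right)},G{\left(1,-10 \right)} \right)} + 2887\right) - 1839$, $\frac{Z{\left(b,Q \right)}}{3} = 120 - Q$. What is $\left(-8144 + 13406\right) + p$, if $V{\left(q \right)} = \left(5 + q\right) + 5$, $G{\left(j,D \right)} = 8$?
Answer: $6646$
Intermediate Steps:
$V{\left(q \right)} = 10 + q$
$Z{\left(b,Q \right)} = 360 - 3 Q$ ($Z{\left(b,Q \right)} = 3 \left(120 - Q\right) = 360 - 3 Q$)
$p = 1384$ ($p = \left(\left(360 - 24\right) + 2887\right) - 1839 = \left(336 + 2887\right) - 1839 = 3223 - 1839 = 1384$)
$\left(-8144 + 13406\right) + p = \left(-8144 + 13406\right) + 1384 = 5262 + 1384 = 6646$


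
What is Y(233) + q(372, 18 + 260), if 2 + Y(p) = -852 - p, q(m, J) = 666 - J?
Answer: -699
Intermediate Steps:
Y(p) = -854 - p (Y(p) = -2 + (-852 - p) = -854 - p)
Y(233) + q(372, 18 + 260) = (-854 - 1*233) + (666 - (18 + 260)) = (-854 - 233) + (666 - 1*278) = -1087 + (666 - 278) = -1087 + 388 = -699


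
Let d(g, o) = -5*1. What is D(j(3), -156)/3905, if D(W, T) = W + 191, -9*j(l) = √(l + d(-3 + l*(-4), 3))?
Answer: 191/3905 - I*√2/35145 ≈ 0.048912 - 4.0239e-5*I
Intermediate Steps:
d(g, o) = -5
j(l) = -√(-5 + l)/9 (j(l) = -√(l - 5)/9 = -√(-5 + l)/9)
D(W, T) = 191 + W
D(j(3), -156)/3905 = (191 - √(-5 + 3)/9)/3905 = (191 - I*√2/9)*(1/3905) = 191/3905 - I*√2/35145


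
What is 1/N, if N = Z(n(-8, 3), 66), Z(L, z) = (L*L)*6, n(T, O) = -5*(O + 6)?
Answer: 1/12150 ≈ 8.2304e-5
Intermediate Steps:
n(T, O) = -30 - 5*O (n(T, O) = -5*(6 + O) = -30 - 5*O)
Z(L, z) = 6*L² (Z(L, z) = L²*6 = 6*L²)
N = 12150 (N = 6*(-30 - 5*3)² = 6*(-30 - 15)² = 6*(-45)² = 6*2025 = 12150)
1/N = 1/12150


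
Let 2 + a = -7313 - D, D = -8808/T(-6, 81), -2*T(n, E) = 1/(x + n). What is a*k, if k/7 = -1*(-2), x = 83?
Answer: -19092458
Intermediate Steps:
T(n, E) = -1/(2*(83 + n))
k = 14 (k = 7*(-1*(-2)) = 7*2 = 14)
D = 1356432 (D = -8808/((-1/(166 + 2*(-6)))) = -8808/((-1/(166 - 12))) = -8808/((-1/154)) = -8808/((-1*1/154)) = -8808/(-1/154) = -8808*(-154) = 1356432)
a = -1363747 (a = -2 + (-7313 - 1*1356432) = -2 + (-7313 - 1356432) = -2 - 1363745 = -1363747)
a*k = -1363747*14 = -19092458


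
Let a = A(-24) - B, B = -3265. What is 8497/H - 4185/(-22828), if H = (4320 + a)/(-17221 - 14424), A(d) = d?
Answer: -6138133691035/172602508 ≈ -35562.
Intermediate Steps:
a = 3241 (a = -24 - 1*(-3265) = -24 + 3265 = 3241)
H = -7561/31645 (H = (4320 + 3241)/(-17221 - 14424) = 7561/(-31645) = 7561*(-1/31645) = -7561/31645 ≈ -0.23893)
8497/H - 4185/(-22828) = 8497/(-7561/31645) - 4185/(-22828) = 8497*(-31645/7561) - 4185*(-1/22828) = -268887565/7561 + 4185/22828 = -6138133691035/172602508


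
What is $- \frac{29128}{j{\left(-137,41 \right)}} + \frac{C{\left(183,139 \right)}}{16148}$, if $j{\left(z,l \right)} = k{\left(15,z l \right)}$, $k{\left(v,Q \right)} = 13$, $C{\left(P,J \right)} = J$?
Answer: $- \frac{470357137}{209924} \approx -2240.6$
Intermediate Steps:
$j{\left(z,l \right)} = 13$
$- \frac{29128}{j{\left(-137,41 \right)}} + \frac{C{\left(183,139 \right)}}{16148} = - \frac{29128}{13} + \frac{139}{16148} = - \frac{470357137}{209924}$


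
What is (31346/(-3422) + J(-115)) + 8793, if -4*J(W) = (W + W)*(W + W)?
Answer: -7598825/1711 ≈ -4441.2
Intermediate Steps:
J(W) = -W² (J(W) = -(W + W)*(W + W)/4 = -2*W*2*W/4 = -W²)
(31346/(-3422) + J(-115)) + 8793 = (31346/(-3422) - 1*(-115)²) + 8793 = (31346*(-1/3422) - 1*13225) + 8793 = (-15673/1711 - 13225) + 8793 = -22643648/1711 + 8793 = -7598825/1711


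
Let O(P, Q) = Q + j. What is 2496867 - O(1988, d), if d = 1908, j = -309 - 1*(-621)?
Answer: 2494647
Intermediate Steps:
j = 312 (j = -309 + 621 = 312)
O(P, Q) = 312 + Q (O(P, Q) = Q + 312 = 312 + Q)
2496867 - O(1988, d) = 2496867 - (312 + 1908) = 2496867 - 1*2220 = 2496867 - 2220 = 2494647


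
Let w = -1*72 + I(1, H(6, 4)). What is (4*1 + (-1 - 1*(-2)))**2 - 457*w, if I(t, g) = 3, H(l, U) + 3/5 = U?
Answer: 31558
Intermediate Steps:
H(l, U) = -3/5 + U
w = -69 (w = -1*72 + 3 = -72 + 3 = -69)
(4*1 + (-1 - 1*(-2)))**2 - 457*w = (4*1 + (-1 - 1*(-2)))**2 - 457*(-69) = (4 + (-1 + 2))**2 + 31533 = (4 + 1)**2 + 31533 = 5**2 + 31533 = 25 + 31533 = 31558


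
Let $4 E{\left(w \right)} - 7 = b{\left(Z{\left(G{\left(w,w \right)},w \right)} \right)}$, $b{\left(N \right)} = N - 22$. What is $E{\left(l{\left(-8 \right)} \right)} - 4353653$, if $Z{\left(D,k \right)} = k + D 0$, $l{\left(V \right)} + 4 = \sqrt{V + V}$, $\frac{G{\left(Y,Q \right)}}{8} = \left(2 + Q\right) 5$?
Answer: $- \frac{17414631}{4} + i \approx -4.3537 \cdot 10^{6} + 1.0 i$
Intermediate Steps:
$G{\left(Y,Q \right)} = 80 + 40 Q$ ($G{\left(Y,Q \right)} = 8 \left(2 + Q\right) 5 = 8 \left(10 + 5 Q\right) = 80 + 40 Q$)
$l{\left(V \right)} = -4 + \sqrt{2} \sqrt{V}$ ($l{\left(V \right)} = -4 + \sqrt{V + V} = -4 + \sqrt{2 V} = -4 + \sqrt{2} \sqrt{V}$)
$Z{\left(D,k \right)} = k$ ($Z{\left(D,k \right)} = k + 0 = k$)
$b{\left(N \right)} = -22 + N$ ($b{\left(N \right)} = N - 22 = -22 + N$)
$E{\left(w \right)} = - \frac{15}{4} + \frac{w}{4}$ ($E{\left(w \right)} = \frac{7}{4} + \frac{-22 + w}{4} = \frac{7}{4} + \left(- \frac{11}{2} + \frac{w}{4}\right) = - \frac{15}{4} + \frac{w}{4}$)
$E{\left(l{\left(-8 \right)} \right)} - 4353653 = \left(- \frac{15}{4} + \frac{-4 + \sqrt{2} \sqrt{-8}}{4}\right) - 4353653 = \left(- \frac{15}{4} + \frac{-4 + \sqrt{2} \cdot 2 i \sqrt{2}}{4}\right) - 4353653 = \left(- \frac{15}{4} + \frac{-4 + 4 i}{4}\right) - 4353653 = \left(- \frac{15}{4} - \left(1 - i\right)\right) - 4353653 = \left(- \frac{19}{4} + i\right) - 4353653 = - \frac{17414631}{4} + i$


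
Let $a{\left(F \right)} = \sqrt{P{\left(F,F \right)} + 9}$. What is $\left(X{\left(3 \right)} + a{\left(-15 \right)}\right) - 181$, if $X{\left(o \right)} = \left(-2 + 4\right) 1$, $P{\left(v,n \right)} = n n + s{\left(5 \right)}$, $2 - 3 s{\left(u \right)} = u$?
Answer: $-179 + \sqrt{233} \approx -163.74$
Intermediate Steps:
$s{\left(u \right)} = \frac{2}{3} - \frac{u}{3}$
$P{\left(v,n \right)} = -1 + n^{2}$ ($P{\left(v,n \right)} = n n + \left(\frac{2}{3} - \frac{5}{3}\right) = n^{2} + \left(\frac{2}{3} - \frac{5}{3}\right) = n^{2} - 1 = -1 + n^{2}$)
$a{\left(F \right)} = \sqrt{8 + F^{2}}$ ($a{\left(F \right)} = \sqrt{\left(-1 + F^{2}\right) + 9} = \sqrt{8 + F^{2}}$)
$X{\left(o \right)} = 2$ ($X{\left(o \right)} = 2 \cdot 1 = 2$)
$\left(X{\left(3 \right)} + a{\left(-15 \right)}\right) - 181 = \left(2 + \sqrt{8 + \left(-15\right)^{2}}\right) - 181 = \left(2 + \sqrt{8 + 225}\right) - 181 = \left(2 + \sqrt{233}\right) - 181 = -179 + \sqrt{233}$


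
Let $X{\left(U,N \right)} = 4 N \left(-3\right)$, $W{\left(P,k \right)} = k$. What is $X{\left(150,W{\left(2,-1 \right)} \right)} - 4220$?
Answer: $-4208$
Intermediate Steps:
$X{\left(U,N \right)} = - 12 N$
$X{\left(150,W{\left(2,-1 \right)} \right)} - 4220 = \left(-12\right) \left(-1\right) - 4220 = 12 - 4220 = -4208$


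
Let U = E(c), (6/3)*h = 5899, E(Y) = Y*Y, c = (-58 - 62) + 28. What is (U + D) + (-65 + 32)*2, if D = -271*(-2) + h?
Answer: 23779/2 ≈ 11890.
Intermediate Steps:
c = -92 (c = -120 + 28 = -92)
E(Y) = Y**2
h = 5899/2 (h = (1/2)*5899 = 5899/2 ≈ 2949.5)
U = 8464 (U = (-92)**2 = 8464)
D = 6983/2 (D = -271*(-2) + 5899/2 = 542 + 5899/2 = 6983/2 ≈ 3491.5)
(U + D) + (-65 + 32)*2 = (8464 + 6983/2) + (-65 + 32)*2 = 23911/2 - 33*2 = 23911/2 - 66 = 23779/2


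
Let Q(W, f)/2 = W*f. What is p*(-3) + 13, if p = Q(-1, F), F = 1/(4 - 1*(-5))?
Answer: 41/3 ≈ 13.667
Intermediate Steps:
F = ⅑ (F = 1/(4 + 5) = 1/9 = ⅑ ≈ 0.11111)
Q(W, f) = 2*W*f (Q(W, f) = 2*(W*f) = 2*W*f)
p = -2/9 (p = 2*(-1)*(⅑) = -2/9 ≈ -0.22222)
p*(-3) + 13 = -2/9*(-3) + 13 = ⅔ + 13 = 41/3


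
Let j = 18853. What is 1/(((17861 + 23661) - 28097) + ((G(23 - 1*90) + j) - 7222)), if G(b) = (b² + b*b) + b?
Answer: 1/33967 ≈ 2.9440e-5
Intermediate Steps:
G(b) = b + 2*b² (G(b) = (b² + b²) + b = 2*b² + b = b + 2*b²)
1/(((17861 + 23661) - 28097) + ((G(23 - 1*90) + j) - 7222)) = 1/(((17861 + 23661) - 28097) + (((23 - 1*90)*(1 + 2*(23 - 1*90)) + 18853) - 7222)) = 1/((41522 - 28097) + (((23 - 90)*(1 + 2*(23 - 90)) + 18853) - 7222)) = 1/(13425 + ((-67*(1 + 2*(-67)) + 18853) - 7222)) = 1/(13425 + ((-67*(1 - 134) + 18853) - 7222)) = 1/(13425 + ((-67*(-133) + 18853) - 7222)) = 1/(13425 + ((8911 + 18853) - 7222)) = 1/(13425 + (27764 - 7222)) = 1/(13425 + 20542) = 1/33967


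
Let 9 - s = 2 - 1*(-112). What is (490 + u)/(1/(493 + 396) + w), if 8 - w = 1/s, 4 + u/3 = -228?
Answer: -1373505/53411 ≈ -25.716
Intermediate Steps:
s = -105 (s = 9 - (2 - 1*(-112)) = 9 - (2 + 112) = 9 - 1*114 = 9 - 114 = -105)
u = -696 (u = -12 + 3*(-228) = -12 - 684 = -696)
w = 841/105 (w = 8 - 1/(-105) = 8 - 1*(-1/105) = 8 + 1/105 = 841/105 ≈ 8.0095)
(490 + u)/(1/(493 + 396) + w) = (490 - 696)/(1/(493 + 396) + 841/105) = -206/(1/889 + 841/105) = -206/106822/13335 = -206*13335/106822 = -1373505/53411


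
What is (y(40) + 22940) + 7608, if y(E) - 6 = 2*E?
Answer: 30634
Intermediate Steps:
y(E) = 6 + 2*E
(y(40) + 22940) + 7608 = ((6 + 2*40) + 22940) + 7608 = ((6 + 80) + 22940) + 7608 = (86 + 22940) + 7608 = 23026 + 7608 = 30634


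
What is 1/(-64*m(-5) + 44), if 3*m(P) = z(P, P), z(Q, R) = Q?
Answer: 3/452 ≈ 0.0066372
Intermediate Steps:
m(P) = P/3
1/(-64*m(-5) + 44) = 1/(-64*(-5)/3 + 44) = 1/(-64*(-5/3) + 44) = 1/(320/3 + 44) = 1/(452/3) = 3/452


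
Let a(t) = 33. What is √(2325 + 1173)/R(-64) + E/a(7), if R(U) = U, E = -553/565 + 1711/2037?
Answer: -159746/37979865 - √3498/64 ≈ -0.92833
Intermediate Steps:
E = -159746/1150905 (E = -553*1/565 + 1711*(1/2037) = -553/565 + 1711/2037 = -159746/1150905 ≈ -0.13880)
√(2325 + 1173)/R(-64) + E/a(7) = √(2325 + 1173)/(-64) - 159746/1150905/33 = √3498*(-1/64) - 159746/1150905*1/33 = -√3498/64 - 159746/37979865 = -159746/37979865 - √3498/64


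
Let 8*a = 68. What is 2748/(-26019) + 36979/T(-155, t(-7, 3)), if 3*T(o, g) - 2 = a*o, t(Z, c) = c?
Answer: -642241066/7606221 ≈ -84.436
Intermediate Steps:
a = 17/2 (a = (⅛)*68 = 17/2 ≈ 8.5000)
T(o, g) = ⅔ + 17*o/6 (T(o, g) = ⅔ + (17*o/2)/3 = ⅔ + 17*o/6)
2748/(-26019) + 36979/T(-155, t(-7, 3)) = 2748/(-26019) + 36979/(⅔ + (17/6)*(-155)) = 2748*(-1/26019) + 36979/(⅔ - 2635/6) = -916/8673 + 36979/(-877/2) = -916/8673 + 36979*(-2/877) = -916/8673 - 73958/877 = -642241066/7606221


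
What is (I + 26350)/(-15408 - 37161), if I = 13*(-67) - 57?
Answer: -8474/17523 ≈ -0.48359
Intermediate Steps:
I = -928 (I = -871 - 57 = -928)
(I + 26350)/(-15408 - 37161) = (-928 + 26350)/(-15408 - 37161) = 25422/(-52569) = 25422*(-1/52569) = -8474/17523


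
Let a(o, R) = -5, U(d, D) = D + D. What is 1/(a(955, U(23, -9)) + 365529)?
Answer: 1/365524 ≈ 2.7358e-6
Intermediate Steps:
U(d, D) = 2*D
1/(a(955, U(23, -9)) + 365529) = 1/(-5 + 365529) = 1/365524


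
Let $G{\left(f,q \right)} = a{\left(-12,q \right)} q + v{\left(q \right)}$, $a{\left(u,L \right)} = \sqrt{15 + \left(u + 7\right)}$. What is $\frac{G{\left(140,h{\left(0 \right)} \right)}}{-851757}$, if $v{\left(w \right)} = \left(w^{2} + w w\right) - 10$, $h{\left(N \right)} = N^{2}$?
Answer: $\frac{10}{851757} \approx 1.174 \cdot 10^{-5}$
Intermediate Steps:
$a{\left(u,L \right)} = \sqrt{22 + u}$ ($a{\left(u,L \right)} = \sqrt{15 + \left(7 + u\right)} = \sqrt{22 + u}$)
$v{\left(w \right)} = -10 + 2 w^{2}$ ($v{\left(w \right)} = \left(w^{2} + w^{2}\right) - 10 = 2 w^{2} - 10 = -10 + 2 w^{2}$)
$G{\left(f,q \right)} = -10 + 2 q^{2} + q \sqrt{10}$ ($G{\left(f,q \right)} = \sqrt{22 - 12} q + \left(-10 + 2 q^{2}\right) = \sqrt{10} q + \left(-10 + 2 q^{2}\right) = q \sqrt{10} + \left(-10 + 2 q^{2}\right) = -10 + 2 q^{2} + q \sqrt{10}$)
$\frac{G{\left(140,h{\left(0 \right)} \right)}}{-851757} = \frac{-10 + 2 \left(0^{2}\right)^{2} + 0^{2} \sqrt{10}}{-851757} = \left(-10 + 2 \cdot 0^{2} + 0 \sqrt{10}\right) \left(- \frac{1}{851757}\right) = \left(-10 + 2 \cdot 0 + 0\right) \left(- \frac{1}{851757}\right) = \left(-10 + 0 + 0\right) \left(- \frac{1}{851757}\right) = \left(-10\right) \left(- \frac{1}{851757}\right) = \frac{10}{851757}$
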